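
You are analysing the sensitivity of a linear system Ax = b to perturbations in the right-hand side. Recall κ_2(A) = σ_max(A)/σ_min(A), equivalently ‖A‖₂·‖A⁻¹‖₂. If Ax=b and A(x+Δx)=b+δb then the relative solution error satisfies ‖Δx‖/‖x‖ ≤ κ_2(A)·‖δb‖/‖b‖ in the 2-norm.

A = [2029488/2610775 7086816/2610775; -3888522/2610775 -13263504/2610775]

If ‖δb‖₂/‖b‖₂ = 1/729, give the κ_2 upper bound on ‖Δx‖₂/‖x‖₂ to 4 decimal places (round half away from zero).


0.5267

M = AᵀA = [66572404452/23585280625 228228495264/23585280625; 228228495264/23585280625 782503458048/23585280625]. tr(M)=1358521380/37736449, det(M)=331776/37736449
eigenvalues of AᵀA: λ = (tr ± √(tr²−4·det))/2 = 36, 9216/37736449
κ_2(A) = √(λ_max/λ_min) = √(36 / (9216/37736449)) = 383.9375
κ_2(A)·‖δb‖/‖b‖ = 0.5267


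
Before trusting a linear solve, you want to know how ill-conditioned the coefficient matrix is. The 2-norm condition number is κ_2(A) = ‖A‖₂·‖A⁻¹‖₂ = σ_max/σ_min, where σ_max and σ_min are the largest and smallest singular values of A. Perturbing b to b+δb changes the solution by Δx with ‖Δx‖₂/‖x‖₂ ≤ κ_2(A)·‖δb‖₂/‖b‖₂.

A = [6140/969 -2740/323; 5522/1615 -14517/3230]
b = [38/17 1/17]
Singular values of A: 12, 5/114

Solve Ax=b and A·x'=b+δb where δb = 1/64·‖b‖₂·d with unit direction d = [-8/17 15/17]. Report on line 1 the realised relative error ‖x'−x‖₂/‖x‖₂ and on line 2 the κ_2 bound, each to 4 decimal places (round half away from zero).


0.0349
4.2750

from the listed singular values, σ₁ = 12, σ_n = 5/114
κ_2(A) = 12 / (5/114) = 273.6000
worst-case relative error ≤ 273.6000 × 1/64 = 4.2750
solve Ax = b  →  x = [-18.1400 -13.8133]
‖b‖ = 2.2361, ‖x‖ = 22.8006
with δb = [-0.0164 0.0308], A·Δx = δb → ‖Δx‖ = 0.7966
relative error = 0.0349
tightness: 0.0349 against a bound of 4.2750 (unrounded ratio ≈ 0.0082)


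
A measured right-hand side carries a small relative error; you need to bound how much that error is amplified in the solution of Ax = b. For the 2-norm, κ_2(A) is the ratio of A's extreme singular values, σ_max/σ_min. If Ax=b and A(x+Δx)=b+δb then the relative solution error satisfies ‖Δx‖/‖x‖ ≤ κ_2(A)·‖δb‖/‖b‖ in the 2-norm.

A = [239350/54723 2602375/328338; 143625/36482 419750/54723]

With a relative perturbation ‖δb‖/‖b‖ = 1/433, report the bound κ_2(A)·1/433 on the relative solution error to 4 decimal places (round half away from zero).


0.1538

form AᵀA = [493230625/14243076 692900000/10682307; 692900000/10682307 15594765625/128187684] with trace 34660625/221778 and determinant 9765625/1774224
char-poly roots: 625/4 and 15625/443556
σ_max=√(625/4)=(25/2), σ_min=√(15625/443556)=(125/666) → κ = 66.6000
worst-case relative error ≤ 66.6000 × 1/433 = 0.1538


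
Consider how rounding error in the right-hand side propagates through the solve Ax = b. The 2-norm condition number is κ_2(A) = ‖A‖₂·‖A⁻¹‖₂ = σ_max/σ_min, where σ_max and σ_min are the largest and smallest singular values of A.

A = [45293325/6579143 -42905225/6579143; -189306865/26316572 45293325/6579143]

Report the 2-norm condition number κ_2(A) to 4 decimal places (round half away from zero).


M = AᵀA = [81641918869225/823498171024 -19438309823625/205874542756; -19438309823625/205874542756 4628232606250/51468635689]. tr(M)=185129180225/979189264, det(M)=228765625/979189264
eigenvalues of AᵀA: λ = (tr ± √(tr²−4·det))/2 = 3025/16, 75625/61199329
κ = σ_max/σ_min = (55/4)/(275/7823) = 391.1500

391.1500


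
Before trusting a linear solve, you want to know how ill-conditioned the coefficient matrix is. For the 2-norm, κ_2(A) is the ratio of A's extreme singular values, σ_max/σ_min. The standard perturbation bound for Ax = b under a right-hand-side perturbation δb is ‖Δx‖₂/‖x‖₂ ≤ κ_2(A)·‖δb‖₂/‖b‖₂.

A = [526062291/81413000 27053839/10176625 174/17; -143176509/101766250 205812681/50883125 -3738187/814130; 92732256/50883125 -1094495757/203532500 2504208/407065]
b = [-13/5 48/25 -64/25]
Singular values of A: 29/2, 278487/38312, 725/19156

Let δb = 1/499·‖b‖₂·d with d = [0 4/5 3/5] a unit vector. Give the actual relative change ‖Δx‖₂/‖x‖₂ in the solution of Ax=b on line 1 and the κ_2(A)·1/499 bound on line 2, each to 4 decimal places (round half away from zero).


σ_max = 29/2, σ_min = 725/19156
condition number: (29/2) ÷ (725/19156) = 383.1200
perturbation bound = 383.1200·1/499 = 0.7678
solve Ax = b  →  x = [-0.0861 0.1684 -0.2434]
‖b‖ = 4.1231, ‖x‖ = 0.3083
Δx = A⁻¹·δb where δb = 1/499·4.1231·d; ‖Δx‖ = 0.2183
dividing the unrounded norms, ‖Δx‖/‖x‖ = 0.7082
tightness: 0.7082 against a bound of 0.7678 (unrounded ratio ≈ 0.9224)

0.7082
0.7678


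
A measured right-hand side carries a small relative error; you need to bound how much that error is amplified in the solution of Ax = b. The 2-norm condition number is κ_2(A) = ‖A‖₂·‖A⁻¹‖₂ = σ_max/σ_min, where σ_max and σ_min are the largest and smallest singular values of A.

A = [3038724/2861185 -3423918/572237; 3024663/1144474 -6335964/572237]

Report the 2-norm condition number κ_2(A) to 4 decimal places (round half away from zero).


form AᵀA = [919204258761/113306292100 -201781077858/5665314605; -201781077858/5665314605 179472852180/1133062921] with trace 11223372681/67404100 and determinant 276922881/16851025
λ_max, λ_min = (11223372681/67404100 ± √125665442535605734161/4543312696810000)/2 = 16641/100, 66564/674041
so κ_2 = √((16641/100) / (66564/674041)) = 41.0500

41.0500


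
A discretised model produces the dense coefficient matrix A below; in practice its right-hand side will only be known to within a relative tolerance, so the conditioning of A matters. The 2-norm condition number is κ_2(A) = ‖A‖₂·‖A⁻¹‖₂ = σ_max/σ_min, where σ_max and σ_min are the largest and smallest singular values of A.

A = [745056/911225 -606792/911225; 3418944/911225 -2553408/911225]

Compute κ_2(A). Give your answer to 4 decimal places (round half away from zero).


AᵀA = [7283930112/493950625 -5462256384/493950625; -5462256384/493950625 4097613888/493950625]; tr = 91052352/3951605, det = 21233664/493950625
λ_max, λ_min = (91052352/3951605 ± √207196144476033024/390379551900625)/2 = 576/25, 36864/19758025
so κ_2 = √((576/25) / (36864/19758025)) = 111.1250

111.1250


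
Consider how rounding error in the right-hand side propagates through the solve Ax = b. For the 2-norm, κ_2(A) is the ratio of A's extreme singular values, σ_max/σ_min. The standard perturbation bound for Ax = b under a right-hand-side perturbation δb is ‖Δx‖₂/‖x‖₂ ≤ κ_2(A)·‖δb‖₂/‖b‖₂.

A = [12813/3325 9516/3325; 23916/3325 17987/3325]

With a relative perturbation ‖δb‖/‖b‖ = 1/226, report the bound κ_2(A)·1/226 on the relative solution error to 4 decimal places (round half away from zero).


form AᵀA = [29445921/442225 22084224/442225; 22084224/442225 16563457/442225] with trace 46009378/442225 and determinant 751689/11055625
solving λ² − 46009378/442225·λ + 751689/11055625 = 0 gives λ = 2601/25, 289/442225
κ = σ_max/σ_min = (51/5)/(17/665) = 399.0000
κ_2(A)·‖δb‖/‖b‖ = 1.7655

1.7655


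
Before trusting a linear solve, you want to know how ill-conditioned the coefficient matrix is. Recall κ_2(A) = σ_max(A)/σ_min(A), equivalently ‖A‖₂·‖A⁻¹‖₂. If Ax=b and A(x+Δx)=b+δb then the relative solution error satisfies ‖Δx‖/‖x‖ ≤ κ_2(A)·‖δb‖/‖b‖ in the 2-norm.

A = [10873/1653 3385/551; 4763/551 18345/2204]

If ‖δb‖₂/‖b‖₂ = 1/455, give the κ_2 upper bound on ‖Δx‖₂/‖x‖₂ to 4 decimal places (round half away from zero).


0.3007

AᵀA = [322397650/2732409 409352125/3643212; 409352125/3643212 519870625/4857616]; tr = 11697025/51984, det = 15625/5776
char-poly roots: 225 and 625/51984
so κ_2 = √(225 / (625/51984)) = 136.8000
perturbation bound = 136.8000·1/455 = 0.3007


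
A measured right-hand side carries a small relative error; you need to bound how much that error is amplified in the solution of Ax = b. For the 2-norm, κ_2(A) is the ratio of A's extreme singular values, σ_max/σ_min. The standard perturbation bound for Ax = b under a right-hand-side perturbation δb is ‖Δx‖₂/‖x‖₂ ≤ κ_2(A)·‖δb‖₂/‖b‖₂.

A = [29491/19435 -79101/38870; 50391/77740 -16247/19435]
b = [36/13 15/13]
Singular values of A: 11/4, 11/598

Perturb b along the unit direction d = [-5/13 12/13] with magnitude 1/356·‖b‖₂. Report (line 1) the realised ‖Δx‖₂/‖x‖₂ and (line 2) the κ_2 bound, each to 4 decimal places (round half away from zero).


0.4199
0.4199

from the listed singular values, σ₁ = 11/4, σ_n = 11/598
κ = σ_max/σ_min = (11/4)/(11/598) = 149.5000
perturbation bound = 149.5000·1/356 = 0.4199
solve Ax = b  →  x = [0.6545 -0.8727]
2-norm of b is 3.0000; of x, 1.0909
Δx = A⁻¹·δb where δb = 1/356·3.0000·d; ‖Δx‖ = 0.4581
realised ‖Δx‖/‖x‖ = 0.4199
tightness: 0.4199 against a bound of 0.4199; the bound is attained (ratio 1)


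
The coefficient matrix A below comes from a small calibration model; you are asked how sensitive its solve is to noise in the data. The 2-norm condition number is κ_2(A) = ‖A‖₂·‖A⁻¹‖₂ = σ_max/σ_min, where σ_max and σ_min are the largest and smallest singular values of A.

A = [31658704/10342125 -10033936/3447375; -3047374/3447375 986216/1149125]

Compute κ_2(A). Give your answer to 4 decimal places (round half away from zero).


AᵀA = [1737363093796/171135279225 -22061422768/2281803723; -22061422768/2281803723 175093551424/19015031025]; tr = 3939601732/203490225, det = 14992384/5087255625
eigenvalues of AᵀA: λ = (tr ± √(tr²−4·det))/2 = 484/25, 30976/203490225
κ_2(A) = √(λ_max/λ_min) = √((484/25) / (30976/203490225)) = 356.6250

356.6250


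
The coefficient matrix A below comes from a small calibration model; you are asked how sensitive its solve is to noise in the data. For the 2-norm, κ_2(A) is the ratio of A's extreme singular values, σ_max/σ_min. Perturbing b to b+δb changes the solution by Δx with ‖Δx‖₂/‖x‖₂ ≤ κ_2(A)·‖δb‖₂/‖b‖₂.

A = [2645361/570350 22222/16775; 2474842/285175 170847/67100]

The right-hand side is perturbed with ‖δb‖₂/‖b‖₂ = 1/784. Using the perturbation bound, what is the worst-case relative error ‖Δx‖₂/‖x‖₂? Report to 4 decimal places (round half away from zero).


M = AᵀA = [108987219793/1125602500 15893816337/562801250; 15893816337/562801250 37089773953/4502410000]. tr(M)=756861845/7203856, det(M)=2825761/28815424
eigenvalues of AᵀA: λ = (tr ± √(tr²−4·det))/2 = 1681/16, 1681/1800964
κ = σ_max/σ_min = (41/4)/(41/1342) = 335.5000
κ_2(A)·‖δb‖/‖b‖ = 0.4279

0.4279


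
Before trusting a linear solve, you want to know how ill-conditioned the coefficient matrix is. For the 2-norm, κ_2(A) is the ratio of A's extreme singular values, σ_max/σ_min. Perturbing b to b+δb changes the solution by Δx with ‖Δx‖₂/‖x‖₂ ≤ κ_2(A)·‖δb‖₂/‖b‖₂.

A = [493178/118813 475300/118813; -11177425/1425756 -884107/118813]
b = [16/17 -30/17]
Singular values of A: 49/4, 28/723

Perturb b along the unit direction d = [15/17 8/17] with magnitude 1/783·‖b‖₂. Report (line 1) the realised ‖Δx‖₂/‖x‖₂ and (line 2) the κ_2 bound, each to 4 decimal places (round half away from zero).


0.4040
0.4040

σ_max = 49/4, σ_min = 28/723
κ = σ_max/σ_min = (49/4)/(28/723) = 316.3125
worst-case relative error ≤ 316.3125 × 1/783 = 0.4040
solve Ax = b  →  x = [0.1182 0.1126]
2-norm of b is 2.0000; of x, 0.1633
re-solving with b+δb shifts x by Δx of norm 0.0660
realised ‖Δx‖/‖x‖ = 0.4040
tightness: 0.4040 against a bound of 0.4040; the bound is attained (ratio 1)


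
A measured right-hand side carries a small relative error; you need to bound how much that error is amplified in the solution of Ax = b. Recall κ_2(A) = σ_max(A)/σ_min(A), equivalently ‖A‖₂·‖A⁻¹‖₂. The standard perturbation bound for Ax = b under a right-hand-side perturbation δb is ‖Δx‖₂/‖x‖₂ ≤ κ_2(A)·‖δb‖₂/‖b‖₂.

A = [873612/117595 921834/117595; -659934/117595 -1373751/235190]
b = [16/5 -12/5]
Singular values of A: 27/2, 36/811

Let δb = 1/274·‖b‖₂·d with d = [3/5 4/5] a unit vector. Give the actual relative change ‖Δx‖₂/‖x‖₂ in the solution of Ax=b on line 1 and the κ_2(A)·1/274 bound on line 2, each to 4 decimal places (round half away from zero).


σ_max = 27/2, σ_min = 36/811
κ_2(A) = (27/2) / (36/811) = 304.1250
perturbation bound = 304.1250·1/274 = 1.1099
solve Ax = b  →  x = [0.2043 0.2146]
‖b‖ = 4.0000, ‖x‖ = 0.2963
δb = ε·‖b‖·d = [0.0088 0.0117]; solving A·Δx = δb gives ‖Δx‖ = 0.3289
relative error = 1.1099
tightness: 1.1099 against a bound of 1.1099; the bound is attained (ratio 1)

1.1099
1.1099


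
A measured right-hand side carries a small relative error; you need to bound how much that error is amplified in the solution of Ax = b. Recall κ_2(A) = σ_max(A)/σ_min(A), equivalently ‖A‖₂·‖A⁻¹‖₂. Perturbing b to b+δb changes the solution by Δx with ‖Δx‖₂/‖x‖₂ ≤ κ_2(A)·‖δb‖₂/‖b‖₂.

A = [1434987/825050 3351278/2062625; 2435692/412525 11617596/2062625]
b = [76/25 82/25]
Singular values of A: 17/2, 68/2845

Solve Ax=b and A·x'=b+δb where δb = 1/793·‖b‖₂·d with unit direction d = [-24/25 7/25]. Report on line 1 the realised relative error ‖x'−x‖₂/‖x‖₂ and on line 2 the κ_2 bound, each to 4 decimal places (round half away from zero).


largest singular value 17/2, smallest 68/2845
κ_2(A) = (17/2) / (68/2845) = 355.6250
bound on ‖Δx‖/‖x‖: κ·ε = 355.6250·1/793 = 0.4485
solve Ax = b  →  x = [58.0487 -60.2688]
2-norm of b is 4.4721; of x, 83.6778
Δx = A⁻¹·δb where δb = 1/793·4.4721·d; ‖Δx‖ = 0.2359
dividing the unrounded norms, ‖Δx‖/‖x‖ = 0.0028
so the bound overstates the realised error by a factor of ≈ 159.0428 (computed from the unrounded values)

0.0028
0.4485


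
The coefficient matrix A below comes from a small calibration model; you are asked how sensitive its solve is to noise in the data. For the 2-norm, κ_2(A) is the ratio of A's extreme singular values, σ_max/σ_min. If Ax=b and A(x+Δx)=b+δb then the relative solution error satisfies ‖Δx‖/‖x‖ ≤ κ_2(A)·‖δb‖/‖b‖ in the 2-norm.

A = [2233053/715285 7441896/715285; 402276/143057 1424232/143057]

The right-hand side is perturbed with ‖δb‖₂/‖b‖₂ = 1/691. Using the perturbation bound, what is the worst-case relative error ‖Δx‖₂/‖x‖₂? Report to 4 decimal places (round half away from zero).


AᵀA = [10739804049/608362225 36791328168/608362225; 36791328168/608362225 126150696576/608362225]; tr = 5475620025/24334489, det = 81000000/24334489
eigenvalues of AᵀA: λ = (tr ± √(tr²−4·det))/2 = 225, 360000/24334489
κ_2(A) = √(λ_max/λ_min) = √(225 / (360000/24334489)) = 123.3250
bound on ‖Δx‖/‖x‖: κ·ε = 123.3250·1/691 = 0.1785

0.1785


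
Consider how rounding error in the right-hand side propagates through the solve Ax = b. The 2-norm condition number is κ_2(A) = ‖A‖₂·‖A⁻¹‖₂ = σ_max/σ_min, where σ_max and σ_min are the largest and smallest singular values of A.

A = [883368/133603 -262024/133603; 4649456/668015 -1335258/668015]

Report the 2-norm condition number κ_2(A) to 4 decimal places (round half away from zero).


230.3500

form AᵀA = [48901208896/530611225 -14262560928/530611225; -14262560928/530611225 4160913604/530611225] with trace 2122484900/21224449 and determinant 4000000/21224449
char-poly roots: 100 and 40000/21224449
so κ_2 = √(100 / (40000/21224449)) = 230.3500


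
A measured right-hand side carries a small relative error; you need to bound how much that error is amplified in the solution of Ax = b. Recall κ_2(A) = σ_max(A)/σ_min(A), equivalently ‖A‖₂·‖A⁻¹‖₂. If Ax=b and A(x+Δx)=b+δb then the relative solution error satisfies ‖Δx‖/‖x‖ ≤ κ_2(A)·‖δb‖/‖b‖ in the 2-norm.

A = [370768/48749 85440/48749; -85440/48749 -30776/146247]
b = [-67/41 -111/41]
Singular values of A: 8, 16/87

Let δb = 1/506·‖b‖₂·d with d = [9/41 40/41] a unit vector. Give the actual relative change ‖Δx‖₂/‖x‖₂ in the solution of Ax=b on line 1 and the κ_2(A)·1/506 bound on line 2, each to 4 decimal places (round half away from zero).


largest singular value 8, smallest 16/87
κ_2(A) = 8 / (16/87) = 43.5000
κ_2(A)·‖δb‖/‖b‖ = 0.0860
solve Ax = b  →  x = [3.4588 -15.9421]
2-norm of b is 3.1623; of x, 16.3130
with δb = [0.0014 0.0061], A·Δx = δb → ‖Δx‖ = 0.0340
realised ‖Δx‖/‖x‖ = 0.0021
so the bound overstates the realised error by a factor of ≈ 41.2689 (computed from the unrounded values)

0.0021
0.0860


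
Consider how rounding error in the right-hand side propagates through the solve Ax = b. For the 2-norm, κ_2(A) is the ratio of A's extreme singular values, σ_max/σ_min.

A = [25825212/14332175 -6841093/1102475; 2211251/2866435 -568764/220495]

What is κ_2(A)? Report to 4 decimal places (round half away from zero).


form AᵀA = [4669718044201/1215451125625 -16008821240832/1215451125625; -16008821240832/1215451125625 54887865627049/1215451125625] with trace 95292133874/1944721801 and determinant 37515625/1944721801
solving λ² − 95292133874/1944721801·λ + 37515625/1944721801 = 0 gives λ = 49, 765625/1944721801
so κ_2 = √(49 / (765625/1944721801)) = 352.7920

352.7920


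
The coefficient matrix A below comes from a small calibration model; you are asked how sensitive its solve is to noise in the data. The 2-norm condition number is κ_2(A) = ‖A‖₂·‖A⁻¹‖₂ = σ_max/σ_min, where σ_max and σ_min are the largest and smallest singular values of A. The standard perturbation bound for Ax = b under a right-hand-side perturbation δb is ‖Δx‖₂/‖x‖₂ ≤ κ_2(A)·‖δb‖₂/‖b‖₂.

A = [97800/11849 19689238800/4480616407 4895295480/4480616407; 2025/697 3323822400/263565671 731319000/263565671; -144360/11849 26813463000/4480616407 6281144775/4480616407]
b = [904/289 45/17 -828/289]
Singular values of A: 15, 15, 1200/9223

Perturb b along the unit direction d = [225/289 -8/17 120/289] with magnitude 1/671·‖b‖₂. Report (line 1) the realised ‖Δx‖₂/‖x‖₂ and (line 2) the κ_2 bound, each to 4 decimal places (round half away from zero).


σ_max = 15, σ_min = 1200/9223
κ_2(A) = 15 / (1200/9223) = 115.2875
worst-case relative error ≤ 115.2875 × 1/671 = 0.1718
solve Ax = b  →  x = [0.3041 0.1333 0.0300]
‖b‖₂ = 5.0000 and ‖x‖₂ = 0.3333
with δb = [0.0058 -0.0035 0.0031], A·Δx = δb → ‖Δx‖ = 0.0573
dividing the unrounded norms, ‖Δx‖/‖x‖ = 0.1718
realised/bound = 1 exactly: the bound is attained for this b and d

0.1718
0.1718


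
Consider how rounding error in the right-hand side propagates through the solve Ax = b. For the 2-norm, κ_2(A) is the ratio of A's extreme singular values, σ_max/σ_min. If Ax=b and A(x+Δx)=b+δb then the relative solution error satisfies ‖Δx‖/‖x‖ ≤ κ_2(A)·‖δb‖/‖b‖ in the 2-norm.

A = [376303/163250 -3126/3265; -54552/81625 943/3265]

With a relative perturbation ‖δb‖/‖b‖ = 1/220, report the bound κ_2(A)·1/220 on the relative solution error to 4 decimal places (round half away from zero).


1.1873

form AᵀA = [245612209/42640900 -5116833/2132045; -5116833/2132045 426445/426409] with trace 288256709/42640900 and determinant 28561/42640900
solving λ² − 288256709/42640900·λ + 28561/42640900 = 0 gives λ = 169/25, 169/1705636
σ_max=√(169/25)=(13/5), σ_min=√(169/1705636)=(13/1306) → κ = 261.2000
bound on ‖Δx‖/‖x‖: κ·ε = 261.2000·1/220 = 1.1873


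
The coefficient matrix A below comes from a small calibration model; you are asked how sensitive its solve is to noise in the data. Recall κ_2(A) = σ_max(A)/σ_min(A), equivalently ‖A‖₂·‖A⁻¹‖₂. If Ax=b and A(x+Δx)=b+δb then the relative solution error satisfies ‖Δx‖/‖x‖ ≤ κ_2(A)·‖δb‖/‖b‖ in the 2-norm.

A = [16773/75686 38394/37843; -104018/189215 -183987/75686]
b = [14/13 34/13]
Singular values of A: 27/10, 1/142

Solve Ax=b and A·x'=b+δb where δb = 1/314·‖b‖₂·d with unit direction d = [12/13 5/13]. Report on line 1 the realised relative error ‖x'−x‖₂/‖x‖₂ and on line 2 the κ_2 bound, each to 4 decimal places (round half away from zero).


largest singular value 27/10, smallest 1/142
κ = σ_max/σ_min = (27/10)/(1/142) = 383.4000
perturbation bound = 383.4000·1/314 = 1.2210
solve Ax = b  →  x = [-277.2358 61.6188]
‖b‖ = 2.8284, ‖x‖ = 284.0010
Δx = A⁻¹·δb where δb = 1/314·2.8284·d; ‖Δx‖ = 1.2791
relative error = 0.0045
tightness: 0.0045 against a bound of 1.2210 (unrounded ratio ≈ 0.0037)

0.0045
1.2210


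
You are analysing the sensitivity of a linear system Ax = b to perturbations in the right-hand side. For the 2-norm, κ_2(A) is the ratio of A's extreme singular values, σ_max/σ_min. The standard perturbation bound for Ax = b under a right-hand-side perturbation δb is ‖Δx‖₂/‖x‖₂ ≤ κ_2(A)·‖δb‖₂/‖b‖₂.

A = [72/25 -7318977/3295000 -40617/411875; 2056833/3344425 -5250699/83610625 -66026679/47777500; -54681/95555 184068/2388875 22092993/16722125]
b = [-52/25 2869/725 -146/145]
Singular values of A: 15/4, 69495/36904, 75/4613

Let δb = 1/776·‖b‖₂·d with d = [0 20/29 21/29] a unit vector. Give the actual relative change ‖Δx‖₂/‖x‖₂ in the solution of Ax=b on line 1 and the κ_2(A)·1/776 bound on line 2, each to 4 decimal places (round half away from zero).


0.0030
0.2972

largest singular value 15/4, smallest 75/4613
κ_2(A) = (15/4) / (75/4613) = 230.6500
bound on ‖Δx‖/‖x‖: κ·ε = 230.6500·1/776 = 0.2972
solve Ax = b  →  x = [73.5947 95.2226 25.5606]
2-norm of b is 4.5826; of x, 123.0320
δb = ε·‖b‖·d = [0.0000 0.0041 0.0043]; solving A·Δx = δb gives ‖Δx‖ = 0.3632
relative error = 0.0030
realised/bound (from unrounded values) ≈ 0.0099


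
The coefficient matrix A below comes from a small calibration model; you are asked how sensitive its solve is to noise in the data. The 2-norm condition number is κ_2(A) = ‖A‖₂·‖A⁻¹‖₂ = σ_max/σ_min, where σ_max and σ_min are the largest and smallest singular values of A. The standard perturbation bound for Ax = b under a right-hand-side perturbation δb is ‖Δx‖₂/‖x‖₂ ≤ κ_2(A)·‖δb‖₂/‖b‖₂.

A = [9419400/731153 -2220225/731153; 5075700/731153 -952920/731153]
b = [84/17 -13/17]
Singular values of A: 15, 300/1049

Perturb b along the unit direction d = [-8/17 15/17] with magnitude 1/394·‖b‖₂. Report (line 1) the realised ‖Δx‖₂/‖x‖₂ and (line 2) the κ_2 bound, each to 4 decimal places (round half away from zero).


largest singular value 15, smallest 300/1049
κ_2(A) = 15 / (300/1049) = 52.4500
worst-case relative error ≤ 52.4500 × 1/394 = 0.1331
solve Ax = b  →  x = [-2.0425 -10.2927]
‖b‖₂ = 5.0000 and ‖x‖₂ = 10.4934
with δb = [-0.0060 0.0112], A·Δx = δb → ‖Δx‖ = 0.0444
dividing the unrounded norms, ‖Δx‖/‖x‖ = 0.0042
so the bound overstates the realised error by a factor of ≈ 31.4802 (computed from the unrounded values)

0.0042
0.1331


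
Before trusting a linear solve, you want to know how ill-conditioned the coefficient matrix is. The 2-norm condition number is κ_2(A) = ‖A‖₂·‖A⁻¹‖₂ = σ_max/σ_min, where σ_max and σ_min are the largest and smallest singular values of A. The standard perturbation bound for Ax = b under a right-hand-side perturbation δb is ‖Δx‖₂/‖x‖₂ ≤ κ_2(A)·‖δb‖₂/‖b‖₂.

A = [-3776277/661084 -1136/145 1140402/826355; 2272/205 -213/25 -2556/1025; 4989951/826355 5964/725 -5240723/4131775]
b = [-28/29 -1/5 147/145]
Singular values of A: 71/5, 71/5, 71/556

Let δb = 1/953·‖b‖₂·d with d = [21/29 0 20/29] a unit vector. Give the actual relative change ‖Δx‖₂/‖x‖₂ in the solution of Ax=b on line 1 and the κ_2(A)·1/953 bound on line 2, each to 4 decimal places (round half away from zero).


σ_max = 71/5, σ_min = 71/556
κ_2(A) = (71/5) / (71/556) = 111.2000
perturbation bound = 111.2000·1/953 = 0.1167
solve Ax = b  →  x = [0.0467 0.0873 -0.0105]
‖b‖₂ = 1.4142 and ‖x‖₂ = 0.0996
Δx = A⁻¹·δb where δb = 1/953·1.4142·d; ‖Δx‖ = 0.0116
realised ‖Δx‖/‖x‖ = 0.1167
tightness: 0.1167 against a bound of 0.1167; the bound is attained (ratio 1)

0.1167
0.1167


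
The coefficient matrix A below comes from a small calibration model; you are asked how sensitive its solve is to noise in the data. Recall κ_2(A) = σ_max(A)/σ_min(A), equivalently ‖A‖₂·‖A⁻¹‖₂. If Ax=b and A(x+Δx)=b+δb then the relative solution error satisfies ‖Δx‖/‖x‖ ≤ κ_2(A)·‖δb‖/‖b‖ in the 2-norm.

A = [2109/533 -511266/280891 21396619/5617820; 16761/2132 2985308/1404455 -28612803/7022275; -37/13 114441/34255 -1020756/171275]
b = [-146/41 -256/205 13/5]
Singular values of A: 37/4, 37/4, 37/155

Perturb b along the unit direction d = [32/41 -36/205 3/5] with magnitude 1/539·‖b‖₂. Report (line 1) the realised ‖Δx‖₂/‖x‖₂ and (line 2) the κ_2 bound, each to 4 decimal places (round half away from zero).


0.0084
0.0719

σ_max = 37/4, σ_min = 37/155
κ_2(A) = (37/4) / (37/155) = 38.7500
κ_2(A)·‖δb‖/‖b‖ = 0.0719
solve Ax = b  →  x = [-0.3659 -3.5476 -2.2502]
‖b‖ = 4.5826, ‖x‖ = 4.2170
re-solving with b+δb shifts x by Δx of norm 0.0356
relative error = 0.0084
so the bound overstates the realised error by a factor of ≈ 8.5121 (computed from the unrounded values)


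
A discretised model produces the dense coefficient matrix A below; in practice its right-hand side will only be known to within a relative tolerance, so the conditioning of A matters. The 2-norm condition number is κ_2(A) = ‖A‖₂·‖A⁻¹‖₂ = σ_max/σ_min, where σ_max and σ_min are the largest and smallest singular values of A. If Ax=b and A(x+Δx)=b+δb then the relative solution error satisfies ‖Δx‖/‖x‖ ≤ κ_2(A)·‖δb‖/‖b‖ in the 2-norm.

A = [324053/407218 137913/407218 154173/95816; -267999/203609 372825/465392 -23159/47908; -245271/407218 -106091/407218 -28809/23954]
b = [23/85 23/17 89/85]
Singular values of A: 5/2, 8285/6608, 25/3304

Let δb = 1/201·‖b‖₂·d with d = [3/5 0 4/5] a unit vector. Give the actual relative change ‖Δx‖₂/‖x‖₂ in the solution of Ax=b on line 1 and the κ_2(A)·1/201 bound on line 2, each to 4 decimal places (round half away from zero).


0.0086
1.6438

largest singular value 5/2, smallest 25/3304
κ = σ_max/σ_min = (5/2)/(25/3304) = 330.4000
perturbation bound = 330.4000·1/201 = 1.6438
solve Ax = b  →  x = [-77.2417 -90.5673 57.4313]
‖b‖ = 1.7321, ‖x‖ = 132.1630
with δb = [0.0052 0.0000 0.0069], A·Δx = δb → ‖Δx‖ = 1.1388
relative error = 0.0086
so the bound overstates the realised error by a factor of ≈ 190.7609 (computed from the unrounded values)


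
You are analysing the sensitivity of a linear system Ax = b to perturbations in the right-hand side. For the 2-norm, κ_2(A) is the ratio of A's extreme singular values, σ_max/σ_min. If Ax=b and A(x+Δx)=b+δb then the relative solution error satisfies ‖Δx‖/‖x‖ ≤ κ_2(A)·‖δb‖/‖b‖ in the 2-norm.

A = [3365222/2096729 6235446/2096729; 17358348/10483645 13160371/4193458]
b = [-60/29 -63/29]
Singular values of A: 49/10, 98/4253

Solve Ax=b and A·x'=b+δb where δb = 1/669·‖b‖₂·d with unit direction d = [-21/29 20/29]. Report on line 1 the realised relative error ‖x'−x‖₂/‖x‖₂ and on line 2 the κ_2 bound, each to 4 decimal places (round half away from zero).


0.3179
0.3179

from the listed singular values, σ₁ = 49/10, σ_n = 98/4253
κ = σ_max/σ_min = (49/10)/(98/4253) = 212.6500
bound on ‖Δx‖/‖x‖: κ·ε = 212.6500·1/669 = 0.3179
solve Ax = b  →  x = [-0.2881 -0.5402]
‖b‖ = 3.0000, ‖x‖ = 0.6122
with δb = [-0.0032 0.0031], A·Δx = δb → ‖Δx‖ = 0.1946
realised ‖Δx‖/‖x‖ = 0.3179
realised/bound = 1 exactly: the bound is attained for this b and d


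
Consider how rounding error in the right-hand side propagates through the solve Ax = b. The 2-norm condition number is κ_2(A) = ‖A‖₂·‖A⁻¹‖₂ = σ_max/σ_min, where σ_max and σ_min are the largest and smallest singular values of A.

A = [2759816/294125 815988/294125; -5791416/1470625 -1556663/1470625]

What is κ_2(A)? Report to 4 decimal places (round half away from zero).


113.1250

form AᵀA = [1325178154624/12797265625 386477523432/12797265625; 386477523432/12797265625 112834971001/12797265625] with trace 2300821001/20475625 and determinant 504990784/511890625
char-poly roots: 2809/25 and 179776/20475625
σ_max=√(2809/25)=(53/5), σ_min=√(179776/20475625)=(424/4525) → κ = 113.1250


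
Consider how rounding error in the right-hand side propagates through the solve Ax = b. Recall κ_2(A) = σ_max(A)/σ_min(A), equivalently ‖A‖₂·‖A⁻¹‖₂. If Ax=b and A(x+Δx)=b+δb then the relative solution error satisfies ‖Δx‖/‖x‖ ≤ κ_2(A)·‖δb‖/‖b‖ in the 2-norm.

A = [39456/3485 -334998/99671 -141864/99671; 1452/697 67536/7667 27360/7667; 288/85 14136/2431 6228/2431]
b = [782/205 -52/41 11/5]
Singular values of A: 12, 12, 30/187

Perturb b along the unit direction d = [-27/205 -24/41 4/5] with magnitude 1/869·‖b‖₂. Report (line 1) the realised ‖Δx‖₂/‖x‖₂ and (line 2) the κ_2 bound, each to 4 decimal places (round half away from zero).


σ_max = 12, σ_min = 30/187
κ_2(A) = 12 / (30/187) = 74.8000
κ_2(A)·‖δb‖/‖b‖ = 0.0861
solve Ax = b  →  x = [0.3333 -4.8718 11.4756]
2-norm of b is 4.5826; of x, 12.4714
Δx = A⁻¹·δb where δb = 1/869·4.5826·d; ‖Δx‖ = 0.0329
relative error = 0.0026
so the bound overstates the realised error by a factor of ≈ 32.6578 (computed from the unrounded values)

0.0026
0.0861


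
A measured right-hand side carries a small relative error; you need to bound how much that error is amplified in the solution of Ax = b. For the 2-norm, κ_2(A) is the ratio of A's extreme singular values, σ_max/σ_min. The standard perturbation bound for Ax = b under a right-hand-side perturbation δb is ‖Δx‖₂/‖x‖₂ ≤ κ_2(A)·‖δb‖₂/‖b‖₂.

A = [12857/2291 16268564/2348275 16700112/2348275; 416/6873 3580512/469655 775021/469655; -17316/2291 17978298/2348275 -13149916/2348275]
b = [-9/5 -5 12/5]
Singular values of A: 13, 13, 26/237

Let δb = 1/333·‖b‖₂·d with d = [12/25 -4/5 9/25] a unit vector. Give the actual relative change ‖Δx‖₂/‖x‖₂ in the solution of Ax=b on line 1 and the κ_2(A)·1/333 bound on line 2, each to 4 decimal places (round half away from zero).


0.0044
0.3559

from the listed singular values, σ₁ = 13, σ_n = 26/237
condition number: 13 ÷ (26/237) = 118.5000
perturbation bound = 118.5000·1/333 = 0.3559
solve Ax = b  →  x = [-25.3130 -5.9860 25.5533]
‖b‖₂ = 5.8310 and ‖x‖₂ = 36.4630
re-solving with b+δb shifts x by Δx of norm 0.1596
dividing the unrounded norms, ‖Δx‖/‖x‖ = 0.0044
tightness: 0.0044 against a bound of 0.3559 (unrounded ratio ≈ 0.0123)


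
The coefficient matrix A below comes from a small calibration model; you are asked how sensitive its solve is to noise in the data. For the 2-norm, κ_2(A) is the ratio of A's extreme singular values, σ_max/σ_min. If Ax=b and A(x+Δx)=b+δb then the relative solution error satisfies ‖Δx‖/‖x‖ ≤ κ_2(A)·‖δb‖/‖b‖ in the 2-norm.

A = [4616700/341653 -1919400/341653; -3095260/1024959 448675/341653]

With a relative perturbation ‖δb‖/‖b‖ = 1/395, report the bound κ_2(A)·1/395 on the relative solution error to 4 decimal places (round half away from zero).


0.7303

form AᵀA = [119813149600/624950001 -16640480500/208316667; -16640480500/208316667 2311365625/69438889] with trace 832044025/3697929 and determinant 250000/410881
char-poly roots: 225 and 10000/3697929
σ_max=√225=15, σ_min=√(10000/3697929)=(100/1923) → κ = 288.4500
perturbation bound = 288.4500·1/395 = 0.7303


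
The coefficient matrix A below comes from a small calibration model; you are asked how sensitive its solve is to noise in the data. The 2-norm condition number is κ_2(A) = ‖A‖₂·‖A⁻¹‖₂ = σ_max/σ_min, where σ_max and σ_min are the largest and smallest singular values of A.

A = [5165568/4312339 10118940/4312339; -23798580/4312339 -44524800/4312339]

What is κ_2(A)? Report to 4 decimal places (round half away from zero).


M = AᵀA = [352799228304/11062622041 661449784320/11062622041; 661449784320/11062622041 1240244355600/11062622041]. tr(M)=5512261536/38278969, det(M)=12960000/38278969
eigenvalues of AᵀA: λ = (tr ± √(tr²−4·det))/2 = 144, 90000/38278969
so κ_2 = √(144 / (90000/38278969)) = 247.4800

247.4800


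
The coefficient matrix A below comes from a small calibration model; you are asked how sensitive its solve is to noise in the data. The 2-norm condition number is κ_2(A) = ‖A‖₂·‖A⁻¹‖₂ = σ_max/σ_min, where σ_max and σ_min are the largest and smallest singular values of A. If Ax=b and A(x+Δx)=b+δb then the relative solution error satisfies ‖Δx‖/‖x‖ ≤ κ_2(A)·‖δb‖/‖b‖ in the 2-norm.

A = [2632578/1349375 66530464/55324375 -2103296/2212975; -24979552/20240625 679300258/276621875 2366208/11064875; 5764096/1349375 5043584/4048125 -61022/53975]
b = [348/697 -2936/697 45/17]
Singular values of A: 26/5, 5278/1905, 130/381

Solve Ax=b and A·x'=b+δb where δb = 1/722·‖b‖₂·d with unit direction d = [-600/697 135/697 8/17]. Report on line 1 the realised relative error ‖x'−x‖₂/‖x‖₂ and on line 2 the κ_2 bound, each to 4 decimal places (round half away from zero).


from the listed singular values, σ₁ = 26/5, σ_n = 130/381
condition number: (26/5) ÷ (130/381) = 15.2400
bound on ‖Δx‖/‖x‖: κ·ε = 15.2400·1/722 = 0.0211
solve Ax = b  →  x = [0.9359 -1.2309 -0.1615]
2-norm of b is 5.0000; of x, 1.5547
with δb = [-0.0060 0.0013 0.0033], A·Δx = δb → ‖Δx‖ = 0.0203
dividing the unrounded norms, ‖Δx‖/‖x‖ = 0.0131
realised/bound (from unrounded values) ≈ 0.6185

0.0131
0.0211


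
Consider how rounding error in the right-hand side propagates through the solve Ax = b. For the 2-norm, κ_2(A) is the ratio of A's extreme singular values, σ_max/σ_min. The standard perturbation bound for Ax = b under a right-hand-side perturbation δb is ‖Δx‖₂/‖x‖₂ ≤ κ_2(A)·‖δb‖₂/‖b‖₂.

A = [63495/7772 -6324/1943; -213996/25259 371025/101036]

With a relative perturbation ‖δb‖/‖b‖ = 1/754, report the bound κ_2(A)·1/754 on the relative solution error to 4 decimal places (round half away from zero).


0.0889

form AᵀA = [1681393041/12138256 -43774830/758641; -43774830/758641 292271769/12138256] with trace 5839245/35912 and determinant 6765201/1149184
char-poly roots: 2601/16 and 2601/71824
σ_max=√(2601/16)=(51/4), σ_min=√(2601/71824)=(51/268) → κ = 67.0000
perturbation bound = 67.0000·1/754 = 0.0889


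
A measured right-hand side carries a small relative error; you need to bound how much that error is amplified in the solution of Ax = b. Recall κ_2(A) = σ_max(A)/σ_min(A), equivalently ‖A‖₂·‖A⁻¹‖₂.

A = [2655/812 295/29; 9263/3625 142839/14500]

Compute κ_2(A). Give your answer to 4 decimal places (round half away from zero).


form AᵀA = [210952081/12250000 6391116/109375; 6391116/109375 50129881/250000] with trace 2133853/9800 and determinant 12117361/313600
solving λ² − 2133853/9800·λ + 12117361/313600 = 0 gives λ = 3481/16, 3481/19600
κ_2(A) = √(λ_max/λ_min) = √((3481/16) / (3481/19600)) = 35.0000

35.0000


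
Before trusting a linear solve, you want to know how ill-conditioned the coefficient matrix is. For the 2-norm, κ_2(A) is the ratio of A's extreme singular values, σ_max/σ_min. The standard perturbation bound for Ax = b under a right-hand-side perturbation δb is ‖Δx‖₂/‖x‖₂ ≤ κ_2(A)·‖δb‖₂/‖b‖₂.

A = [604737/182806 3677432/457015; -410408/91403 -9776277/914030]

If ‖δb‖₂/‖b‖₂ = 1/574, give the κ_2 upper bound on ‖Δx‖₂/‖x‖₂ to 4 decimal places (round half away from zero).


form AᵀA = [1039445745025/33418033636 623614148640/8354508409; 623614148640/8354508409 5986784657569/33418033636] with trace 20787663913/98869922 and determinant 442050625/790959376
λ_max, λ_min = (20787663913/98869922 ± √108026279551108892736/2443815369071521)/2 = 841/4, 525625/197739844
κ_2(A) = √(λ_max/λ_min) = √((841/4) / (525625/197739844)) = 281.2400
bound on ‖Δx‖/‖x‖: κ·ε = 281.2400·1/574 = 0.4900

0.4900


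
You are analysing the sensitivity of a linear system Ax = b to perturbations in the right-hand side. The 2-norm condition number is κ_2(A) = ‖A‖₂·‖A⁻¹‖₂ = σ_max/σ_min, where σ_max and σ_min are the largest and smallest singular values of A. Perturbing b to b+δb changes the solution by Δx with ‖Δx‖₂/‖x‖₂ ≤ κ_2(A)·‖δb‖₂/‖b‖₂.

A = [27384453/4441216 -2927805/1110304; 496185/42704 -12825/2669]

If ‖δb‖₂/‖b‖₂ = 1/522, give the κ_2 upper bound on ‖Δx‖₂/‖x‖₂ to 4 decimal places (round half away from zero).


0.3850

M = AᵀA = [11809005690681/68250517504 -1230069011985/17062629376; -1230069011985/17062629376 128153637225/4265657344]. tr(M)=82008662049/403849216, det(M)=6597500625/6461587456
λ_max, λ_min = (82008662049/403849216 ± √6724754552203351438401/163094189263814656)/2 = 3249/16, 2030625/403849216
so κ_2 = √((3249/16) / (2030625/403849216)) = 200.9600
bound on ‖Δx‖/‖x‖: κ·ε = 200.9600·1/522 = 0.3850


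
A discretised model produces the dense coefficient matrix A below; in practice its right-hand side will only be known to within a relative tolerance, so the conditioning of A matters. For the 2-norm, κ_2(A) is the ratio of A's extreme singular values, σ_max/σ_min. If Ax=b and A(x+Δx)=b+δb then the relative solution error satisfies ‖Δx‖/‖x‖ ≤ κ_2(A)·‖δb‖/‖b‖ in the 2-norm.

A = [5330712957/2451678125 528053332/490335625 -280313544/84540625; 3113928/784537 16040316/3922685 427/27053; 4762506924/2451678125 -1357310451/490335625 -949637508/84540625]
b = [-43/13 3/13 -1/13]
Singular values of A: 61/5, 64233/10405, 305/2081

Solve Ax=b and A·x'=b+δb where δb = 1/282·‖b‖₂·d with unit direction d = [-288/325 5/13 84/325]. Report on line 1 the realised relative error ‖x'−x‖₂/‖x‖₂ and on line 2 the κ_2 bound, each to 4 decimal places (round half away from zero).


0.0039
0.2952

from the listed singular values, σ₁ = 61/5, σ_n = 305/2081
κ = σ_max/σ_min = (61/5)/(305/2081) = 83.2400
worst-case relative error ≤ 83.2400 × 1/282 = 0.2952
solve Ax = b  →  x = [14.1010 -13.6533 5.8100]
‖b‖ = 3.3166, ‖x‖ = 20.4697
re-solving with b+δb shifts x by Δx of norm 0.0802
realised ‖Δx‖/‖x‖ = 0.0039
so the bound overstates the realised error by a factor of ≈ 75.2964 (computed from the unrounded values)


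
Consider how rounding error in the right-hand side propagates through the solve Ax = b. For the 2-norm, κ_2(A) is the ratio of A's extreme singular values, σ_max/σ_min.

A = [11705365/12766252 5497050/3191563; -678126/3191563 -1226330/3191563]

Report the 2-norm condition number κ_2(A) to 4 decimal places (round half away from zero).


293.0560

form AᵀA = [85885334761/96952522384 20128316985/12119065298; 20128316985/12119065298 18870579400/6059532649] with trace 1341919049/335475856 and determinant 15625/83868964
solving λ² − 1341919049/335475856·λ + 15625/83868964 = 0 gives λ = 4, 15625/335475856
κ = σ_max/σ_min = 2/(125/18316) = 293.0560
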